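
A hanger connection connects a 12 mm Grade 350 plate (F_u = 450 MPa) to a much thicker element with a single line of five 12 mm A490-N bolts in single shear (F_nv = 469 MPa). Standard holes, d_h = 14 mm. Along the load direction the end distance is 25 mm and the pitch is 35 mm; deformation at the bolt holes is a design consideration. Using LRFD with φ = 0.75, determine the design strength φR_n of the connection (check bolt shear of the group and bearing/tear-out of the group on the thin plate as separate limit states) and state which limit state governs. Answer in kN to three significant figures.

199 kN (bolt shear governs)

Bolt shear: A_b = π·12²/4 = 113.1 mm²; R_n = 469 × 113.1 × 5 × 1 / 1000 = 265.2 kN → 0.75 × 265.2 = 199 kN.
Bearing (1.2 l_c t F_u ≤ 2.4 d t F_u): upper limit = 2.4·12·12·450 / 1000 = 155.5 kN.
  Edge l_c = 25 − 14/2 = 18 → r_n = 116.6 kN; interior l_c = 35 − 14 = 21 → r_n = 136.1 kN.
  R_n,bearing = 1·116.6 + 4·136.1 = 661 kN → 0.75 × 661 = 496 kN.
Bolt shear governs: 199 kN.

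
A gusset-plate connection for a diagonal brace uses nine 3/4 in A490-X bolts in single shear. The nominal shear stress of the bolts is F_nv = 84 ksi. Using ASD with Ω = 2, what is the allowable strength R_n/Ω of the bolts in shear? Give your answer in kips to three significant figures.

167 kips

A_b = π × 0.75² / 4 = 0.4418 in².
R_n = F_nv · A_b · n · n_s = 84 × 0.4418 × 9 × 1 = 334 kips.
Allowable strength R_n/Ω = 334 / 2 = 167 kips.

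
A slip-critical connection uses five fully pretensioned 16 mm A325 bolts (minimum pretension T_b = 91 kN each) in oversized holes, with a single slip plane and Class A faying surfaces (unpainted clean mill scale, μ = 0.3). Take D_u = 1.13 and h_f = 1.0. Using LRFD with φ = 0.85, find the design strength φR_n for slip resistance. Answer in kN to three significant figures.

131 kN

R_n = μ · D_u · h_f · T_b · n_s · n_b = 0.3 × 1.13 × 1.0 × 91 × 1 × 5 = 154.2 kN.
Design strength φR_n = 0.85 × 154.2 = 131 kN.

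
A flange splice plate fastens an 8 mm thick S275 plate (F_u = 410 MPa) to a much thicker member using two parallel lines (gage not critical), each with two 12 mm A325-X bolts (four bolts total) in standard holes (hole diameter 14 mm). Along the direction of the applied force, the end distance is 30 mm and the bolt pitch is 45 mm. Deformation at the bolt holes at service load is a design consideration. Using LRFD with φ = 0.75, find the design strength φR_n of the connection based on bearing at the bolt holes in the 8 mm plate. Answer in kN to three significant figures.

277 kN

Per bolt r_n = 1.2 l_c t F_u ≤ 2.4 d t F_u; upper limit = 2.4 × 12 × 8 × 410 / 1000 = 94.46 kN.
Edge bolt: l_c = 30 − 14/2 = 23 mm → 1.2 × 23 × 8 × 410 / 1000 = 90.53 → r_n = 90.53 kN.
Interior bolts: l_c = 45 − 14 = 31 mm → 1.2 × 31 × 8 × 410 / 1000 = 122 → r_n = 94.46 kN.
R_n = 2 × 90.53 + 2 × 94.46 = 370 kN.
Design strength φR_n = 0.75 × 370 = 277 kN.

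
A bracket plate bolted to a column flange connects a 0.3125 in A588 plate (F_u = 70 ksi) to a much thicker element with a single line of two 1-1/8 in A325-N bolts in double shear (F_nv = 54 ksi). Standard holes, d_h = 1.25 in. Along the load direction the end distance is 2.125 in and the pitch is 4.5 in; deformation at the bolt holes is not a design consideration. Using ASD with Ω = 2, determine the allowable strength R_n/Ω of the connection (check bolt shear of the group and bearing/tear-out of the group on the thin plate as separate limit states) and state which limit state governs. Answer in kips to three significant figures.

61.5 kips (bearing governs)

Bolt shear: A_b = π·1.125²/4 = 0.994 in²; R_n = 54 × 0.994 × 2 × 2 = 214.7 kips → 214.7 / 2 = 107 kips.
Bearing (1.5 l_c t F_u ≤ 3.0 d t F_u): upper limit = 3.0·1.125·0.3125·70 = 73.83 kips.
  Edge l_c = 2.125 − 1.25/2 = 1.5 → r_n = 49.22 kips; interior l_c = 4.5 − 1.25 = 3.25 → r_n = 73.83 kips.
  R_n,bearing = 1·49.22 + 1·73.83 = 123 kips → 123 / 2 = 61.5 kips.
Bearing governs: 61.5 kips.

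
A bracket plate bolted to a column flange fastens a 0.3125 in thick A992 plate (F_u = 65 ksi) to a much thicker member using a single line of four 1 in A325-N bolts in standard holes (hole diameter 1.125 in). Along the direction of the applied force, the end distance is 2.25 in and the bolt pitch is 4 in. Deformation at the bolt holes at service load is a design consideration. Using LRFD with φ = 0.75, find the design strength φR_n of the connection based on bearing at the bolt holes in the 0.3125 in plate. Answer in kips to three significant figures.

141 kips

Per bolt r_n = 1.2 l_c t F_u ≤ 2.4 d t F_u; upper limit = 2.4 × 1 × 0.3125 × 65 = 48.75 kips.
Edge bolt: l_c = 2.25 − 1.125/2 = 1.688 in → 1.2 × 1.688 × 0.3125 × 65 = 41.13 → r_n = 41.13 kips.
Interior bolts: l_c = 4 − 1.125 = 2.875 in → 1.2 × 2.875 × 0.3125 × 65 = 70.08 → r_n = 48.75 kips.
R_n = 1 × 41.13 + 3 × 48.75 = 187.4 kips.
Design strength φR_n = 0.75 × 187.4 = 141 kips.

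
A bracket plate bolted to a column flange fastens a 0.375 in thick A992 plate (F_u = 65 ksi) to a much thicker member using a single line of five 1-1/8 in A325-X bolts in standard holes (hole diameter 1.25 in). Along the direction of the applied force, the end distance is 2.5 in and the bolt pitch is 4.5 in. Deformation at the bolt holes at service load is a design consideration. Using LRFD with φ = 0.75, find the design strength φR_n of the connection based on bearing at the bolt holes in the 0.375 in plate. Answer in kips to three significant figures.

Per bolt r_n = 1.2 l_c t F_u ≤ 2.4 d t F_u; upper limit = 2.4 × 1.125 × 0.375 × 65 = 65.81 kips.
Edge bolt: l_c = 2.5 − 1.25/2 = 1.875 in → 1.2 × 1.875 × 0.375 × 65 = 54.84 → r_n = 54.84 kips.
Interior bolts: l_c = 4.5 − 1.25 = 3.25 in → 1.2 × 3.25 × 0.375 × 65 = 95.06 → r_n = 65.81 kips.
R_n = 1 × 54.84 + 4 × 65.81 = 318.1 kips.
Design strength φR_n = 0.75 × 318.1 = 239 kips.

239 kips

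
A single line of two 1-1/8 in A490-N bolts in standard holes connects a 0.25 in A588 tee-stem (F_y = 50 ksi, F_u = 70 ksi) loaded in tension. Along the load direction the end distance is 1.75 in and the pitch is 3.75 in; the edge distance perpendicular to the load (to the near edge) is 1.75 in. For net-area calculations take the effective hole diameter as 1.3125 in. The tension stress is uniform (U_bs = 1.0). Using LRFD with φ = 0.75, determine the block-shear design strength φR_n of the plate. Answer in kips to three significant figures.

Shear plane L_v = 1.75 + 1·3.75 = 5.5 in; A_gv = 5.5 × 0.25 = 1.375 in².
A_nv = (5.5 − 1.5·1.3125) × 0.25 = 0.8828 in².
A_nt = (1.75 − 0.5·1.3125) × 0.25 = 0.2734 in².
0.6 F_u A_nv = 37.08 kips; 0.6 F_y A_gv = 41.25 kips → shear rupture governs the shear term.
R_n = 37.08 + 1.0 × 70 × 0.2734 = 56.22 kips.
Design strength φR_n = 0.75 × 56.22 = 42.2 kips.

42.2 kips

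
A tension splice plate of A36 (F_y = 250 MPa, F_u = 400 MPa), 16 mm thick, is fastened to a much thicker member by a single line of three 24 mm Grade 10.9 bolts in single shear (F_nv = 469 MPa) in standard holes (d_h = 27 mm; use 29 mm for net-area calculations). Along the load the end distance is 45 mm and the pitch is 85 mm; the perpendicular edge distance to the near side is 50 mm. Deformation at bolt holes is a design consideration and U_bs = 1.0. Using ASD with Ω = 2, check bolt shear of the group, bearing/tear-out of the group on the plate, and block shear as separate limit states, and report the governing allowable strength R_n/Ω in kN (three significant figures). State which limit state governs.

318 kN (bolt shear governs)

Bolt shear: A_b = π·24²/4 = 452.4 mm²; R_n = 469 × 452.4 × 3 × 1 / 1000 = 636.5 kN → 636.5 / 2 = 318 kN.
Bearing: edge l_c = 31.5, r_n = 241.9 kN; interior l_c = 58, r_n = 368.6 kN; R_n = 241.9 + 2·368.6 = 979.2 kN → 490 kN.
Block shear: A_gv = 3440, A_nv = 2280, A_nt = 568 mm²; R_n = min(0.6F_uA_nv, 0.6F_yA_gv) + U_bs·F_u·A_nt = 743.2 kN → 372 kN.
Bolt shear governs: 318 kN.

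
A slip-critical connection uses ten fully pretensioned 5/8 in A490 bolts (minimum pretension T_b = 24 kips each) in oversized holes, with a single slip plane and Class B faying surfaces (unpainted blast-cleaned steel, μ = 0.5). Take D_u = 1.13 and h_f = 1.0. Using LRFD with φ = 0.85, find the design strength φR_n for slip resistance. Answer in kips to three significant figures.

R_n = μ · D_u · h_f · T_b · n_s · n_b = 0.5 × 1.13 × 1.0 × 24 × 1 × 10 = 135.6 kips.
Design strength φR_n = 0.85 × 135.6 = 115 kips.

115 kips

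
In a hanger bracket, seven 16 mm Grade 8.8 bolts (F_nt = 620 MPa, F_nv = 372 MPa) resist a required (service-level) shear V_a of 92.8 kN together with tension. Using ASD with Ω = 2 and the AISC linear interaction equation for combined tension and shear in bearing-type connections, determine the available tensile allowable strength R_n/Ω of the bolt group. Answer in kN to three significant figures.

413 kN

A_b = π·16²/4 = 201.1 mm²; f_rv = 92.8 × 1000 / (7 × 201.1) = 65.94 MPa.
F'_nt = 1.3 F_nt − (Ω F_nt / F_nv) f_rv = 1.3·620 − (2·620/372)·65.94 = 586.2 MPa, capped at F_nt → F'_nt = 586.2 MPa.
R_n = F'_nt · A_b · n = 586.2 × 201.1 × 7 / 1000 = 825.1 kN.
Allowable strength R_n/Ω = 825.1 / 2 = 413 kN.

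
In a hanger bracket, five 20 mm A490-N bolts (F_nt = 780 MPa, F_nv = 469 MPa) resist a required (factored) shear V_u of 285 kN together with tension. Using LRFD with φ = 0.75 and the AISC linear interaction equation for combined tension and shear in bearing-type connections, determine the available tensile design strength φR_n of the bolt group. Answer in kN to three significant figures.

A_b = π·20²/4 = 314.2 mm²; f_rv = 285 × 1000 / (5 × 314.2) = 181.4 MPa.
F'_nt = 1.3 F_nt − (F_nt / φF_nv) f_rv = 1.3·780 − (780/(0.75·469))·181.4 = 611.7 MPa, capped at F_nt → F'_nt = 611.7 MPa.
R_n = F'_nt · A_b · n = 611.7 × 314.2 × 5 / 1000 = 960.8 kN.
Design strength φR_n = 0.75 × 960.8 = 721 kN.

721 kN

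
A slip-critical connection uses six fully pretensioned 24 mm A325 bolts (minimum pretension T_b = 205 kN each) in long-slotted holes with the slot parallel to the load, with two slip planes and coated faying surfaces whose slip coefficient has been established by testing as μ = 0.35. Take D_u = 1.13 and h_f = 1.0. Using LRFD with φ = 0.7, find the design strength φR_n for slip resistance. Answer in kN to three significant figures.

681 kN

R_n = μ · D_u · h_f · T_b · n_s · n_b = 0.35 × 1.13 × 1.0 × 205 × 2 × 6 = 972.9 kN.
Design strength φR_n = 0.7 × 972.9 = 681 kN.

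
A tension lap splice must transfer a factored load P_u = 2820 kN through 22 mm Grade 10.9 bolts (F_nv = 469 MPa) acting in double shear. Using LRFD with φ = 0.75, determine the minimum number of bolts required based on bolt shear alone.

11 bolts

A_b = π·22²/4 = 380.1 mm².
Per-bolt design strength φR_n = 0.75 × 469 × 380.1 × 2 / 1000 = 267.4 kN.
n ≥ 2820 / 267.4 = 10.55 → use 11 bolts.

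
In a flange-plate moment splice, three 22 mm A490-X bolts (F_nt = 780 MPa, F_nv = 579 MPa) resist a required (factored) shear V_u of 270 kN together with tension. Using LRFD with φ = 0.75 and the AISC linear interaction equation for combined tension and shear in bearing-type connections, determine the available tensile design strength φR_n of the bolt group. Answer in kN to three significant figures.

504 kN

A_b = π·22²/4 = 380.1 mm²; f_rv = 270 × 1000 / (3 × 380.1) = 236.8 MPa.
F'_nt = 1.3 F_nt − (F_nt / φF_nv) f_rv = 1.3·780 − (780/(0.75·579))·236.8 = 588.7 MPa, capped at F_nt → F'_nt = 588.7 MPa.
R_n = F'_nt · A_b · n = 588.7 × 380.1 × 3 / 1000 = 671.4 kN.
Design strength φR_n = 0.75 × 671.4 = 504 kN.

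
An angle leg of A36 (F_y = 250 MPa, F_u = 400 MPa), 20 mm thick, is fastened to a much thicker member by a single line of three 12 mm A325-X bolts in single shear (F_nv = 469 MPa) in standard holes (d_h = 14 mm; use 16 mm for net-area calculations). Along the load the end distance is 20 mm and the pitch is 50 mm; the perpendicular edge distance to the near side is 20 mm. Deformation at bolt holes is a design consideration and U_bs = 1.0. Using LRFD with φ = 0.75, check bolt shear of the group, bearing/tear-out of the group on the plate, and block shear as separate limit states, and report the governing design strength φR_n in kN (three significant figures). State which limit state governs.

Bolt shear: A_b = π·12²/4 = 113.1 mm²; R_n = 469 × 113.1 × 3 × 1 / 1000 = 159.1 kN → 0.75 × 159.1 = 119 kN.
Bearing: edge l_c = 13, r_n = 124.8 kN; interior l_c = 36, r_n = 230.4 kN; R_n = 124.8 + 2·230.4 = 585.6 kN → 439 kN.
Block shear: A_gv = 2400, A_nv = 1600, A_nt = 240 mm²; R_n = min(0.6F_uA_nv, 0.6F_yA_gv) + U_bs·F_u·A_nt = 456 kN → 342 kN.
Bolt shear governs: 119 kN.

119 kN (bolt shear governs)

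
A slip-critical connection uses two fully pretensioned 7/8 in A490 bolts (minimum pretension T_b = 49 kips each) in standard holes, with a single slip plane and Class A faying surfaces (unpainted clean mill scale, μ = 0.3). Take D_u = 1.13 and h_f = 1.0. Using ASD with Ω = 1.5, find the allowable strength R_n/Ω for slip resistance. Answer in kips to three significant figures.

R_n = μ · D_u · h_f · T_b · n_s · n_b = 0.3 × 1.13 × 1.0 × 49 × 1 × 2 = 33.22 kips.
Allowable strength R_n/Ω = 33.22 / 1.5 = 22.1 kips.

22.1 kips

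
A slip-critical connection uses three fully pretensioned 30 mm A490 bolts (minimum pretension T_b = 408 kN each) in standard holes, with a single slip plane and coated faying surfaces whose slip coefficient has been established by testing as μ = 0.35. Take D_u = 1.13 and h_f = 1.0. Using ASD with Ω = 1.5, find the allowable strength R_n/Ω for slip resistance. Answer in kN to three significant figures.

R_n = μ · D_u · h_f · T_b · n_s · n_b = 0.35 × 1.13 × 1.0 × 408 × 1 × 3 = 484.1 kN.
Allowable strength R_n/Ω = 484.1 / 1.5 = 323 kN.

323 kN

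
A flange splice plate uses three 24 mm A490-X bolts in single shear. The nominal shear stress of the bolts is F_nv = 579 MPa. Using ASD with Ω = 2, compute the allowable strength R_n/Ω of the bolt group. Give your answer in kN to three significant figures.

393 kN

A_b = π × 24² / 4 = 452.4 mm².
R_n = F_nv · A_b · n · n_s = 579 × 452.4 × 3 × 1 / 1000 = 785.8 kN.
Allowable strength R_n/Ω = 785.8 / 2 = 393 kN.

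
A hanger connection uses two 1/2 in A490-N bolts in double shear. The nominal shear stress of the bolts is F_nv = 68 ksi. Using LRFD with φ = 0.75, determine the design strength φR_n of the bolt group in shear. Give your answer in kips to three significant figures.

A_b = π × 0.5² / 4 = 0.1963 in².
R_n = F_nv · A_b · n · n_s = 68 × 0.1963 × 2 × 2 = 53.41 kips.
Design strength φR_n = 0.75 × 53.41 = 40.1 kips.

40.1 kips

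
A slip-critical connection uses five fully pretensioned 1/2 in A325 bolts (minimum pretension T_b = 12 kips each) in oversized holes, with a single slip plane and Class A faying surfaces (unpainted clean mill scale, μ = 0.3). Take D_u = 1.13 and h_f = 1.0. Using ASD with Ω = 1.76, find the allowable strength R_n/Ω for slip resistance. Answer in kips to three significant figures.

11.6 kips

R_n = μ · D_u · h_f · T_b · n_s · n_b = 0.3 × 1.13 × 1.0 × 12 × 1 × 5 = 20.34 kips.
Allowable strength R_n/Ω = 20.34 / 1.76 = 11.6 kips.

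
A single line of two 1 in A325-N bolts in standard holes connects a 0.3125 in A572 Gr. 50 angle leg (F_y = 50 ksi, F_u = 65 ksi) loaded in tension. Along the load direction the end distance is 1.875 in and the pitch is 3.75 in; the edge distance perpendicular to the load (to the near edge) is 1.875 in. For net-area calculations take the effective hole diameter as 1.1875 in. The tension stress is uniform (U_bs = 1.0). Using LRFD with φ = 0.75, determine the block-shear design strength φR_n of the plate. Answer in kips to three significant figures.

54.7 kips

Shear plane L_v = 1.875 + 1·3.75 = 5.625 in; A_gv = 5.625 × 0.3125 = 1.758 in².
A_nv = (5.625 − 1.5·1.1875) × 0.3125 = 1.201 in².
A_nt = (1.875 − 0.5·1.1875) × 0.3125 = 0.4004 in².
0.6 F_u A_nv = 46.85 kips; 0.6 F_y A_gv = 52.73 kips → shear rupture governs the shear term.
R_n = 46.85 + 1.0 × 65 × 0.4004 = 72.87 kips.
Design strength φR_n = 0.75 × 72.87 = 54.7 kips.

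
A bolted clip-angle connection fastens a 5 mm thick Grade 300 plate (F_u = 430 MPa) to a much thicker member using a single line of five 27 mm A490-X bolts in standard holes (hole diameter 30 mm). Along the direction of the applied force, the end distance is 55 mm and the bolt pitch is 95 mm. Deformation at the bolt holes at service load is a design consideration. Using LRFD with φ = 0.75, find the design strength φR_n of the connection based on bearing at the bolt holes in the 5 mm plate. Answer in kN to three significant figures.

495 kN

Per bolt r_n = 1.2 l_c t F_u ≤ 2.4 d t F_u; upper limit = 2.4 × 27 × 5 × 430 / 1000 = 139.3 kN.
Edge bolt: l_c = 55 − 30/2 = 40 mm → 1.2 × 40 × 5 × 430 / 1000 = 103.2 → r_n = 103.2 kN.
Interior bolts: l_c = 95 − 30 = 65 mm → 1.2 × 65 × 5 × 430 / 1000 = 167.7 → r_n = 139.3 kN.
R_n = 1 × 103.2 + 4 × 139.3 = 660.5 kN.
Design strength φR_n = 0.75 × 660.5 = 495 kN.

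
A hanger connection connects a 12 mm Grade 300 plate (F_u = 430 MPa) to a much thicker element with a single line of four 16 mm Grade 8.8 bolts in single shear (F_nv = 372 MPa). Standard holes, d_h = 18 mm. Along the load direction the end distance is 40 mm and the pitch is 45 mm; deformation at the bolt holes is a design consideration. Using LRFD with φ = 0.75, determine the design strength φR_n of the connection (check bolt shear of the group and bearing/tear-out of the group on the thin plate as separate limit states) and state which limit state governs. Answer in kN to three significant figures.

224 kN (bolt shear governs)

Bolt shear: A_b = π·16²/4 = 201.1 mm²; R_n = 372 × 201.1 × 4 × 1 / 1000 = 299.2 kN → 0.75 × 299.2 = 224 kN.
Bearing (1.2 l_c t F_u ≤ 2.4 d t F_u): upper limit = 2.4·16·12·430 / 1000 = 198.1 kN.
  Edge l_c = 40 − 18/2 = 31 → r_n = 192 kN; interior l_c = 45 − 18 = 27 → r_n = 167.2 kN.
  R_n,bearing = 1·192 + 3·167.2 = 693.5 kN → 0.75 × 693.5 = 520 kN.
Bolt shear governs: 224 kN.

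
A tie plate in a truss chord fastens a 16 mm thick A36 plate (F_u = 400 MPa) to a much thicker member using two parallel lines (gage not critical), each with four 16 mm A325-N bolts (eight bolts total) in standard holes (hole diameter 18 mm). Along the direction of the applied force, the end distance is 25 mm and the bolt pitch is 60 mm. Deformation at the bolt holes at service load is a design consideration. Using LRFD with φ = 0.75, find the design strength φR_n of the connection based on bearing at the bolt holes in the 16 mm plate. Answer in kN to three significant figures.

Per bolt r_n = 1.2 l_c t F_u ≤ 2.4 d t F_u; upper limit = 2.4 × 16 × 16 × 400 / 1000 = 245.8 kN.
Edge bolt: l_c = 25 − 18/2 = 16 mm → 1.2 × 16 × 16 × 400 / 1000 = 122.9 → r_n = 122.9 kN.
Interior bolts: l_c = 60 − 18 = 42 mm → 1.2 × 42 × 16 × 400 / 1000 = 322.6 → r_n = 245.8 kN.
R_n = 2 × 122.9 + 6 × 245.8 = 1720 kN.
Design strength φR_n = 0.75 × 1720 = 1290 kN.

1290 kN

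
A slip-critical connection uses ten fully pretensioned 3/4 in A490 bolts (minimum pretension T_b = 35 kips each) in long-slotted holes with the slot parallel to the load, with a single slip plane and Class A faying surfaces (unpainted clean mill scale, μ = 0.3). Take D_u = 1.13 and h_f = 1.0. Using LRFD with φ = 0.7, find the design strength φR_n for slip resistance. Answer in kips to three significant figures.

83.1 kips

R_n = μ · D_u · h_f · T_b · n_s · n_b = 0.3 × 1.13 × 1.0 × 35 × 1 × 10 = 118.6 kips.
Design strength φR_n = 0.7 × 118.6 = 83.1 kips.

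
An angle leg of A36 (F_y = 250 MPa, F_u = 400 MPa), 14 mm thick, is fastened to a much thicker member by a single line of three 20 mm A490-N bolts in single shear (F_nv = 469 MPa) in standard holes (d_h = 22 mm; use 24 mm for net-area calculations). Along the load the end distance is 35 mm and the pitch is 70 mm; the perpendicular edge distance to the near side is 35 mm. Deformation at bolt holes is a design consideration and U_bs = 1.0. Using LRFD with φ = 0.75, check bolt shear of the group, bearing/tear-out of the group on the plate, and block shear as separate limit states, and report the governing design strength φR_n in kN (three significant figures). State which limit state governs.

332 kN (bolt shear governs)

Bolt shear: A_b = π·20²/4 = 314.2 mm²; R_n = 469 × 314.2 × 3 × 1 / 1000 = 442 kN → 0.75 × 442 = 332 kN.
Bearing: edge l_c = 24, r_n = 161.3 kN; interior l_c = 48, r_n = 268.8 kN; R_n = 161.3 + 2·268.8 = 698.9 kN → 524 kN.
Block shear: A_gv = 2450, A_nv = 1610, A_nt = 322 mm²; R_n = min(0.6F_uA_nv, 0.6F_yA_gv) + U_bs·F_u·A_nt = 496.3 kN → 372 kN.
Bolt shear governs: 332 kN.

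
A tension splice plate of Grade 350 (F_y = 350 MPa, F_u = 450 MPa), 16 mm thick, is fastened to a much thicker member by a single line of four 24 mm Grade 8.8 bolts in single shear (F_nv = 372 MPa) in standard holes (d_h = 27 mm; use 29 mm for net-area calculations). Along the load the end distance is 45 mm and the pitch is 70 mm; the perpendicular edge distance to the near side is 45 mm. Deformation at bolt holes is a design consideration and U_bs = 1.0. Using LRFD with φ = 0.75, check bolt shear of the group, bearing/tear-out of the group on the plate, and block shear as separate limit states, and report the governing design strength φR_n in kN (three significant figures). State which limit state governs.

505 kN (bolt shear governs)

Bolt shear: A_b = π·24²/4 = 452.4 mm²; R_n = 372 × 452.4 × 4 × 1 / 1000 = 673.2 kN → 0.75 × 673.2 = 505 kN.
Bearing: edge l_c = 31.5, r_n = 272.2 kN; interior l_c = 43, r_n = 371.5 kN; R_n = 272.2 + 3·371.5 = 1387 kN → 1040 kN.
Block shear: A_gv = 4080, A_nv = 2456, A_nt = 488 mm²; R_n = min(0.6F_uA_nv, 0.6F_yA_gv) + U_bs·F_u·A_nt = 882.7 kN → 662 kN.
Bolt shear governs: 505 kN.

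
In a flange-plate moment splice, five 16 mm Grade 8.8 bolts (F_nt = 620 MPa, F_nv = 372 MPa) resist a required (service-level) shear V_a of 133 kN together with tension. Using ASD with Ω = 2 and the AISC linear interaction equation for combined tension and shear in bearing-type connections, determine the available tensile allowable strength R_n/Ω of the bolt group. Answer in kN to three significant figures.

183 kN

A_b = π·16²/4 = 201.1 mm²; f_rv = 133 × 1000 / (5 × 201.1) = 132.3 MPa.
F'_nt = 1.3 F_nt − (Ω F_nt / F_nv) f_rv = 1.3·620 − (2·620/372)·132.3 = 365 MPa, capped at F_nt → F'_nt = 365 MPa.
R_n = F'_nt · A_b · n = 365 × 201.1 × 5 / 1000 = 366.9 kN.
Allowable strength R_n/Ω = 366.9 / 2 = 183 kN.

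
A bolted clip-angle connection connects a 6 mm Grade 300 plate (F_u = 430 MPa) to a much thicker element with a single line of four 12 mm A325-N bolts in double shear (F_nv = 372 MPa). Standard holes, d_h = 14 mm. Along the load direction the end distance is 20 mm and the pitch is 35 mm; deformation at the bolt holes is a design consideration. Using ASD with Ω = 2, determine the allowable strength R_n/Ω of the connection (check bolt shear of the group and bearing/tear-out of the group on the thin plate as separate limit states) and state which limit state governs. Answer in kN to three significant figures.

Bolt shear: A_b = π·12²/4 = 113.1 mm²; R_n = 372 × 113.1 × 4 × 2 / 1000 = 336.6 kN → 336.6 / 2 = 168 kN.
Bearing (1.2 l_c t F_u ≤ 2.4 d t F_u): upper limit = 2.4·12·6·430 / 1000 = 74.3 kN.
  Edge l_c = 20 − 14/2 = 13 → r_n = 40.25 kN; interior l_c = 35 − 14 = 21 → r_n = 65.02 kN.
  R_n,bearing = 1·40.25 + 3·65.02 = 235.3 kN → 235.3 / 2 = 118 kN.
Bearing governs: 118 kN.

118 kN (bearing governs)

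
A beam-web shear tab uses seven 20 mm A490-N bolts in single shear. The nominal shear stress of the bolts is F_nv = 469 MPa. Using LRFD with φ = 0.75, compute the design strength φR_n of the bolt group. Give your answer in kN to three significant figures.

774 kN

A_b = π × 20² / 4 = 314.2 mm².
R_n = F_nv · A_b · n · n_s = 469 × 314.2 × 7 × 1 / 1000 = 1031 kN.
Design strength φR_n = 0.75 × 1031 = 774 kN.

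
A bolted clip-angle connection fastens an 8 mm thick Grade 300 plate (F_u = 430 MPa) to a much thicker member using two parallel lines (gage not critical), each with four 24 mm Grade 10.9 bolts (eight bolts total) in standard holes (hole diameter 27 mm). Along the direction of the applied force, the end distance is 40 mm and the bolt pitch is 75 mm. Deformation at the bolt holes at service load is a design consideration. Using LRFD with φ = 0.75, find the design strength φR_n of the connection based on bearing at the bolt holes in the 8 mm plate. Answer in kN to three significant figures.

Per bolt r_n = 1.2 l_c t F_u ≤ 2.4 d t F_u; upper limit = 2.4 × 24 × 8 × 430 / 1000 = 198.1 kN.
Edge bolt: l_c = 40 − 27/2 = 26.5 mm → 1.2 × 26.5 × 8 × 430 / 1000 = 109.4 → r_n = 109.4 kN.
Interior bolts: l_c = 75 − 27 = 48 mm → 1.2 × 48 × 8 × 430 / 1000 = 198.1 → r_n = 198.1 kN.
R_n = 2 × 109.4 + 6 × 198.1 = 1408 kN.
Design strength φR_n = 0.75 × 1408 = 1060 kN.

1060 kN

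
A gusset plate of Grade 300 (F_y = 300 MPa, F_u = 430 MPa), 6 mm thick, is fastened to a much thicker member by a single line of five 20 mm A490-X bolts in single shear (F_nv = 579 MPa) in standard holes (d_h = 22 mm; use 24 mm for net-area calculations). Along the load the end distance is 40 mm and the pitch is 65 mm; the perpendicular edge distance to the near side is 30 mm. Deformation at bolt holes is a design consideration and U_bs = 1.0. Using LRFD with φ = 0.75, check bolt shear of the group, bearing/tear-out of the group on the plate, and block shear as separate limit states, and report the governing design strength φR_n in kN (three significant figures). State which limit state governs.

Bolt shear: A_b = π·20²/4 = 314.2 mm²; R_n = 579 × 314.2 × 5 × 1 / 1000 = 909.5 kN → 0.75 × 909.5 = 682 kN.
Bearing: edge l_c = 29, r_n = 89.78 kN; interior l_c = 43, r_n = 123.8 kN; R_n = 89.78 + 4·123.8 = 585.1 kN → 439 kN.
Block shear: A_gv = 1800, A_nv = 1152, A_nt = 108 mm²; R_n = min(0.6F_uA_nv, 0.6F_yA_gv) + U_bs·F_u·A_nt = 343.7 kN → 258 kN.
Block shear governs: 258 kN.

258 kN (block shear governs)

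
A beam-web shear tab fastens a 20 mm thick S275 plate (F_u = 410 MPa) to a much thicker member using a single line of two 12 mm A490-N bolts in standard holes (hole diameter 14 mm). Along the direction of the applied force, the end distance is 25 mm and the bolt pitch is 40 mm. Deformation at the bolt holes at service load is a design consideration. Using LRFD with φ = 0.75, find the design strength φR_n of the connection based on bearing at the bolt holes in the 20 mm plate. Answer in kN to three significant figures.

Per bolt r_n = 1.2 l_c t F_u ≤ 2.4 d t F_u; upper limit = 2.4 × 12 × 20 × 410 / 1000 = 236.2 kN.
Edge bolt: l_c = 25 − 14/2 = 18 mm → 1.2 × 18 × 20 × 410 / 1000 = 177.1 → r_n = 177.1 kN.
Interior bolts: l_c = 40 − 14 = 26 mm → 1.2 × 26 × 20 × 410 / 1000 = 255.8 → r_n = 236.2 kN.
R_n = 1 × 177.1 + 1 × 236.2 = 413.3 kN.
Design strength φR_n = 0.75 × 413.3 = 310 kN.

310 kN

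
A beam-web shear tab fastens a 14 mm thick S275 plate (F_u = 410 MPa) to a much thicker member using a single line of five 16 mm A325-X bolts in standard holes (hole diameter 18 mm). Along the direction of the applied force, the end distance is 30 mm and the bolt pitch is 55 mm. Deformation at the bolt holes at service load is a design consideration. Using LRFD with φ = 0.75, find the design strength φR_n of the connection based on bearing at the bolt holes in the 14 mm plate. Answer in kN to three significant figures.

770 kN

Per bolt r_n = 1.2 l_c t F_u ≤ 2.4 d t F_u; upper limit = 2.4 × 16 × 14 × 410 / 1000 = 220.4 kN.
Edge bolt: l_c = 30 − 18/2 = 21 mm → 1.2 × 21 × 14 × 410 / 1000 = 144.6 → r_n = 144.6 kN.
Interior bolts: l_c = 55 − 18 = 37 mm → 1.2 × 37 × 14 × 410 / 1000 = 254.9 → r_n = 220.4 kN.
R_n = 1 × 144.6 + 4 × 220.4 = 1026 kN.
Design strength φR_n = 0.75 × 1026 = 770 kN.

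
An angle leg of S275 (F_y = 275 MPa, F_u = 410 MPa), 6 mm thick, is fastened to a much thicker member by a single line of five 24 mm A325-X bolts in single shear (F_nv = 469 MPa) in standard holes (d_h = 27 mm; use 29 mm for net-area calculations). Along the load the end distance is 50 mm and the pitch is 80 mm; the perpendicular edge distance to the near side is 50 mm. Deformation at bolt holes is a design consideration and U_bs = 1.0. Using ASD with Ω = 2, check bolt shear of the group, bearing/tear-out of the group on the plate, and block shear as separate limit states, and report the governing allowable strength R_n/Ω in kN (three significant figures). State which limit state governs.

Bolt shear: A_b = π·24²/4 = 452.4 mm²; R_n = 469 × 452.4 × 5 × 1 / 1000 = 1061 kN → 1061 / 2 = 530 kN.
Bearing: edge l_c = 36.5, r_n = 107.7 kN; interior l_c = 53, r_n = 141.7 kN; R_n = 107.7 + 4·141.7 = 674.5 kN → 337 kN.
Block shear: A_gv = 2220, A_nv = 1437, A_nt = 213 mm²; R_n = min(0.6F_uA_nv, 0.6F_yA_gv) + U_bs·F_u·A_nt = 440.8 kN → 220 kN.
Block shear governs: 220 kN.

220 kN (block shear governs)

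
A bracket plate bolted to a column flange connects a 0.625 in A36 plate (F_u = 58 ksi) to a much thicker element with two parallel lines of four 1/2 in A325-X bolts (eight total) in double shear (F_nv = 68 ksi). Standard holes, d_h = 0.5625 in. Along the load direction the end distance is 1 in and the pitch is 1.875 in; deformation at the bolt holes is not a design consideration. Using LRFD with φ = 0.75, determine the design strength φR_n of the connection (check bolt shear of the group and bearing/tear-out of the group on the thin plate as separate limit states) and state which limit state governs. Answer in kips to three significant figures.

160 kips (bolt shear governs)

Bolt shear: A_b = π·0.5²/4 = 0.1963 in²; R_n = 68 × 0.1963 × 8 × 2 = 213.6 kips → 0.75 × 213.6 = 160 kips.
Bearing (1.5 l_c t F_u ≤ 3.0 d t F_u): upper limit = 3.0·0.5·0.625·58 = 54.38 kips.
  Edge l_c = 1 − 0.5625/2 = 0.7188 → r_n = 39.08 kips; interior l_c = 1.875 − 0.5625 = 1.312 → r_n = 54.38 kips.
  R_n,bearing = 2·39.08 + 6·54.38 = 404.4 kips → 0.75 × 404.4 = 303 kips.
Bolt shear governs: 160 kips.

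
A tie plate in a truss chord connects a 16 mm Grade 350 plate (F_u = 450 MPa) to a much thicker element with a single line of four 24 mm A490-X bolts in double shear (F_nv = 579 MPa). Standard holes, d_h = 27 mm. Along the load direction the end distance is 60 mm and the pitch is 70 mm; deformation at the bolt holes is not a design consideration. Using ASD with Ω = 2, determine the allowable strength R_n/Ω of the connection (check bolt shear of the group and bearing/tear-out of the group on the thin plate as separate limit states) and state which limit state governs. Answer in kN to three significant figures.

Bolt shear: A_b = π·24²/4 = 452.4 mm²; R_n = 579 × 452.4 × 4 × 2 / 1000 = 2095 kN → 2095 / 2 = 1050 kN.
Bearing (1.5 l_c t F_u ≤ 3.0 d t F_u): upper limit = 3.0·24·16·450 / 1000 = 518.4 kN.
  Edge l_c = 60 − 27/2 = 46.5 → r_n = 502.2 kN; interior l_c = 70 − 27 = 43 → r_n = 464.4 kN.
  R_n,bearing = 1·502.2 + 3·464.4 = 1895 kN → 1895 / 2 = 948 kN.
Bearing governs: 948 kN.

948 kN (bearing governs)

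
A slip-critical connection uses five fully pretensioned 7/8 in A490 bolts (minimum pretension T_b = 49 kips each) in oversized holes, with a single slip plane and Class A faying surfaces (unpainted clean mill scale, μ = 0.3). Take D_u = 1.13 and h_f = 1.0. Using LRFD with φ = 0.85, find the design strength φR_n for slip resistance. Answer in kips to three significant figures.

R_n = μ · D_u · h_f · T_b · n_s · n_b = 0.3 × 1.13 × 1.0 × 49 × 1 × 5 = 83.05 kips.
Design strength φR_n = 0.85 × 83.05 = 70.6 kips.

70.6 kips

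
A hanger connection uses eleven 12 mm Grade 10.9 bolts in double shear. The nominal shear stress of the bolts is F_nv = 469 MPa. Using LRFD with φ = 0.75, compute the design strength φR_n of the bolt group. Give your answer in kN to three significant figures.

A_b = π × 12² / 4 = 113.1 mm².
R_n = F_nv · A_b · n · n_s = 469 × 113.1 × 11 × 2 / 1000 = 1167 kN.
Design strength φR_n = 0.75 × 1167 = 875 kN.

875 kN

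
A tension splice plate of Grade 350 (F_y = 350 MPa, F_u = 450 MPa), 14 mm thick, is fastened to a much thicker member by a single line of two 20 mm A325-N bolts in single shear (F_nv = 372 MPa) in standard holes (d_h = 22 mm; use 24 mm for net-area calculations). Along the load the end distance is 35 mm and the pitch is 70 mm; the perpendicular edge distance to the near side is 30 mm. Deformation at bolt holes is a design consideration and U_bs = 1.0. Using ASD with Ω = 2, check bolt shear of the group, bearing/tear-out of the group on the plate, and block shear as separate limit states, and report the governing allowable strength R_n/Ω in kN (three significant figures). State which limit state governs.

Bolt shear: A_b = π·20²/4 = 314.2 mm²; R_n = 372 × 314.2 × 2 × 1 / 1000 = 233.7 kN → 233.7 / 2 = 117 kN.
Bearing: edge l_c = 24, r_n = 181.4 kN; interior l_c = 48, r_n = 302.4 kN; R_n = 181.4 + 1·302.4 = 483.8 kN → 242 kN.
Block shear: A_gv = 1470, A_nv = 966, A_nt = 252 mm²; R_n = min(0.6F_uA_nv, 0.6F_yA_gv) + U_bs·F_u·A_nt = 374.2 kN → 187 kN.
Bolt shear governs: 117 kN.

117 kN (bolt shear governs)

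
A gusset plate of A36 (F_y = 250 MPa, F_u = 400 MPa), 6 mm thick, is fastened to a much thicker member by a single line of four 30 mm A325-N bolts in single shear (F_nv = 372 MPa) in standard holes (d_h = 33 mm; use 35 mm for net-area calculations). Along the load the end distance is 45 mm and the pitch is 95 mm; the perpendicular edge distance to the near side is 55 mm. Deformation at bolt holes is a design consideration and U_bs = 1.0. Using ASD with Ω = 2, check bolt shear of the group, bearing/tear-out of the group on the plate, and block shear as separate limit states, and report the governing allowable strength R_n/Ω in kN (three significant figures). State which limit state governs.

194 kN (block shear governs)

Bolt shear: A_b = π·30²/4 = 706.9 mm²; R_n = 372 × 706.9 × 4 × 1 / 1000 = 1052 kN → 1052 / 2 = 526 kN.
Bearing: edge l_c = 28.5, r_n = 82.08 kN; interior l_c = 62, r_n = 172.8 kN; R_n = 82.08 + 3·172.8 = 600.5 kN → 300 kN.
Block shear: A_gv = 1980, A_nv = 1245, A_nt = 225 mm²; R_n = min(0.6F_uA_nv, 0.6F_yA_gv) + U_bs·F_u·A_nt = 387 kN → 194 kN.
Block shear governs: 194 kN.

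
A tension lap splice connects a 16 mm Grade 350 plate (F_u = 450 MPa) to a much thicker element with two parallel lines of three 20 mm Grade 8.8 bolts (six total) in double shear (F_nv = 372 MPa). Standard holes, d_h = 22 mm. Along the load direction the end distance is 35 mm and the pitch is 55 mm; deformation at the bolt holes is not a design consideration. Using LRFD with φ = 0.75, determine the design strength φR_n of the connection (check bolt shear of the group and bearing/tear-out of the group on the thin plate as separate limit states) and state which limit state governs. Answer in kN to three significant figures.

Bolt shear: A_b = π·20²/4 = 314.2 mm²; R_n = 372 × 314.2 × 6 × 2 / 1000 = 1402 kN → 0.75 × 1402 = 1050 kN.
Bearing (1.5 l_c t F_u ≤ 3.0 d t F_u): upper limit = 3.0·20·16·450 / 1000 = 432 kN.
  Edge l_c = 35 − 22/2 = 24 → r_n = 259.2 kN; interior l_c = 55 − 22 = 33 → r_n = 356.4 kN.
  R_n,bearing = 2·259.2 + 4·356.4 = 1944 kN → 0.75 × 1944 = 1460 kN.
Bolt shear governs: 1050 kN.

1050 kN (bolt shear governs)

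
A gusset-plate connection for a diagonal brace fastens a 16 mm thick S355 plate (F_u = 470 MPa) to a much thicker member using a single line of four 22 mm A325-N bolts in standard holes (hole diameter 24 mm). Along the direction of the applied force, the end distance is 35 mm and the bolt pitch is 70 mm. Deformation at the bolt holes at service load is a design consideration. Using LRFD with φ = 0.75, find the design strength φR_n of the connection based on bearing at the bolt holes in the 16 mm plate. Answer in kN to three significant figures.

Per bolt r_n = 1.2 l_c t F_u ≤ 2.4 d t F_u; upper limit = 2.4 × 22 × 16 × 470 / 1000 = 397.1 kN.
Edge bolt: l_c = 35 − 24/2 = 23 mm → 1.2 × 23 × 16 × 470 / 1000 = 207.6 → r_n = 207.6 kN.
Interior bolts: l_c = 70 − 24 = 46 mm → 1.2 × 46 × 16 × 470 / 1000 = 415.1 → r_n = 397.1 kN.
R_n = 1 × 207.6 + 3 × 397.1 = 1399 kN.
Design strength φR_n = 0.75 × 1399 = 1050 kN.

1050 kN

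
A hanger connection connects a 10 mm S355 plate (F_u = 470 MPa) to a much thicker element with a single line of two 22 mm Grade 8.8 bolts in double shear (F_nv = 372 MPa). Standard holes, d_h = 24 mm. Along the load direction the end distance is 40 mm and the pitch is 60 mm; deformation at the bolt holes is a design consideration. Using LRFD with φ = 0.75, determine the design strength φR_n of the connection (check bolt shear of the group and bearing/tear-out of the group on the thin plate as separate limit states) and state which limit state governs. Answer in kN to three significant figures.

271 kN (bearing governs)

Bolt shear: A_b = π·22²/4 = 380.1 mm²; R_n = 372 × 380.1 × 2 × 2 / 1000 = 565.6 kN → 0.75 × 565.6 = 424 kN.
Bearing (1.2 l_c t F_u ≤ 2.4 d t F_u): upper limit = 2.4·22·10·470 / 1000 = 248.2 kN.
  Edge l_c = 40 − 24/2 = 28 → r_n = 157.9 kN; interior l_c = 60 − 24 = 36 → r_n = 203 kN.
  R_n,bearing = 1·157.9 + 1·203 = 361 kN → 0.75 × 361 = 271 kN.
Bearing governs: 271 kN.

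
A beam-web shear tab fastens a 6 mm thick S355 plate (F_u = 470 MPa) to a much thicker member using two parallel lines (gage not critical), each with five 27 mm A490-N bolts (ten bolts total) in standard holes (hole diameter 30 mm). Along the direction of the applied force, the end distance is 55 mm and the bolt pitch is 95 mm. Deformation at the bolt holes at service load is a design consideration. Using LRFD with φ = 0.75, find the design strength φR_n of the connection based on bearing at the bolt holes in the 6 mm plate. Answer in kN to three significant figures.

1300 kN

Per bolt r_n = 1.2 l_c t F_u ≤ 2.4 d t F_u; upper limit = 2.4 × 27 × 6 × 470 / 1000 = 182.7 kN.
Edge bolt: l_c = 55 − 30/2 = 40 mm → 1.2 × 40 × 6 × 470 / 1000 = 135.4 → r_n = 135.4 kN.
Interior bolts: l_c = 95 − 30 = 65 mm → 1.2 × 65 × 6 × 470 / 1000 = 220 → r_n = 182.7 kN.
R_n = 2 × 135.4 + 8 × 182.7 = 1733 kN.
Design strength φR_n = 0.75 × 1733 = 1300 kN.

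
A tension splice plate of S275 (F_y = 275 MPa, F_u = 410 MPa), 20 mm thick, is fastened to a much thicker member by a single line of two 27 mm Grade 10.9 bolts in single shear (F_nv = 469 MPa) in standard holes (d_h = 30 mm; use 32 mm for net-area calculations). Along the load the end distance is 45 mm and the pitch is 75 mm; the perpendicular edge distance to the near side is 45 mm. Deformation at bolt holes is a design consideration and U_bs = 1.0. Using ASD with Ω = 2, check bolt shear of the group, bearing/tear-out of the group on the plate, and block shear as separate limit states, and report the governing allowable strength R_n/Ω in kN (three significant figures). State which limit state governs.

269 kN (bolt shear governs)

Bolt shear: A_b = π·27²/4 = 572.6 mm²; R_n = 469 × 572.6 × 2 × 1 / 1000 = 537.1 kN → 537.1 / 2 = 269 kN.
Bearing: edge l_c = 30, r_n = 295.2 kN; interior l_c = 45, r_n = 442.8 kN; R_n = 295.2 + 1·442.8 = 738 kN → 369 kN.
Block shear: A_gv = 2400, A_nv = 1440, A_nt = 580 mm²; R_n = min(0.6F_uA_nv, 0.6F_yA_gv) + U_bs·F_u·A_nt = 592 kN → 296 kN.
Bolt shear governs: 269 kN.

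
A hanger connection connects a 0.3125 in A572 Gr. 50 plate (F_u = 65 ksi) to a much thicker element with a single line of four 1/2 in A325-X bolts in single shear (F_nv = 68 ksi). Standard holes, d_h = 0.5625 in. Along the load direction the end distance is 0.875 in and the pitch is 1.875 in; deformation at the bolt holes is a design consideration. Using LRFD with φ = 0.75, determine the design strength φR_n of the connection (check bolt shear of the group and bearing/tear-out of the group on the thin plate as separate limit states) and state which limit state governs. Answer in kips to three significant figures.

40.1 kips (bolt shear governs)

Bolt shear: A_b = π·0.5²/4 = 0.1963 in²; R_n = 68 × 0.1963 × 4 × 1 = 53.41 kips → 0.75 × 53.41 = 40.1 kips.
Bearing (1.2 l_c t F_u ≤ 2.4 d t F_u): upper limit = 2.4·0.5·0.3125·65 = 24.38 kips.
  Edge l_c = 0.875 − 0.5625/2 = 0.5938 → r_n = 14.47 kips; interior l_c = 1.875 − 0.5625 = 1.312 → r_n = 24.38 kips.
  R_n,bearing = 1·14.47 + 3·24.38 = 87.6 kips → 0.75 × 87.6 = 65.7 kips.
Bolt shear governs: 40.1 kips.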